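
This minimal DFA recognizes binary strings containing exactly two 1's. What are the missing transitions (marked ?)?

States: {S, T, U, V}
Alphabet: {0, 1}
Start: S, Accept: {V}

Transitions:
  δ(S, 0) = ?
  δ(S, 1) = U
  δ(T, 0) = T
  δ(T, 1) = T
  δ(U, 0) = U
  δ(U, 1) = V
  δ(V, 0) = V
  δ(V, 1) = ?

From the language and accept set, identify what each state tracks — S: zero 1's; T: ≥ three 1's (dead); U: one 1; V: two 1's.
Each missing δ(q, a) is the state matching the new tracked value after reading a.
δ(S, 0) = S; δ(V, 1) = T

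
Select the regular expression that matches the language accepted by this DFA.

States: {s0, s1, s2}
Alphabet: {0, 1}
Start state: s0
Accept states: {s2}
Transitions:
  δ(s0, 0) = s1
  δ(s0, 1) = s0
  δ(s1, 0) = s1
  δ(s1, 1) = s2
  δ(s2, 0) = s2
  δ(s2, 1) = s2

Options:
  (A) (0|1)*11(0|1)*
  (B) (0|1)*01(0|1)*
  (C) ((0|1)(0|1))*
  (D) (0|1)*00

Check each option against the DFA on short strings; one disagreement eliminates an option:
  (A) (0|1)*11(0|1)*: on '01' the DFA goes s0 → s1 → s2 and accepts (s2 ∈ Accept), but the regex does not match it → eliminate
  (B) (0|1)*01(0|1)*: agrees with the DFA on every string of length ≤ 6
  (C) ((0|1)(0|1))*: on ε the DFA stays in s0 and rejects (s0 ∉ Accept), but the regex matches it → eliminate
  (D) (0|1)*00: on '00' the DFA goes s0 → s1 → s1 and rejects (s1 ∉ Accept), but the regex matches it → eliminate
Only (B) is consistent with the DFA.
(B) (0|1)*01(0|1)*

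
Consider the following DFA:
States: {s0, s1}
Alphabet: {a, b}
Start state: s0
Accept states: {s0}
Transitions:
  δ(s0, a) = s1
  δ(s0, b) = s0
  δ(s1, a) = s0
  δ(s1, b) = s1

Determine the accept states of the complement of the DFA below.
Complement accept states = All states \ Original accept states
= {s0, s1} \ {s0}
{s1}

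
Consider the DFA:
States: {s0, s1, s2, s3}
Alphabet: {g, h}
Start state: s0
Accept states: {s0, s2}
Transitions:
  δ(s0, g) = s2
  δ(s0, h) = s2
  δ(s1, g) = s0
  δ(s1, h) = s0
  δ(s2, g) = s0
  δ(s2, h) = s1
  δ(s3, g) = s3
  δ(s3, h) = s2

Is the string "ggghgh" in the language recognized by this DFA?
Processing string "ggghgh":
  s0 --g--> s2
  s2 --g--> s0
  s0 --g--> s2
  s2 --h--> s1
  s1 --g--> s0
  s0 --h--> s2
Final state: s2
Accept states: {s0, s2}
Yes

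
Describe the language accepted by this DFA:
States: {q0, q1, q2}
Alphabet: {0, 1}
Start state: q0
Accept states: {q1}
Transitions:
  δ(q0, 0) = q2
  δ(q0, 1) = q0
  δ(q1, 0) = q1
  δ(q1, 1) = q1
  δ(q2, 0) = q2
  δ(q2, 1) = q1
Testing a few strings:
  '0' → reject
  '1001' → accept
  '000' → reject
  '01' → accept
State roles: q0=no 0 seen yet; q1=substring 01 seen; q2=seen a 0, waiting for 1
All binary strings containing the substring 01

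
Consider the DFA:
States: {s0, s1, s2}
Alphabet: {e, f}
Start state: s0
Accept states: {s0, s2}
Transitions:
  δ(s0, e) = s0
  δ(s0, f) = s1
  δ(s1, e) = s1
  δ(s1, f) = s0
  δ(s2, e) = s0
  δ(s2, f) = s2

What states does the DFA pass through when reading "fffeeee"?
read 'f': s0 → s1
  read 'f': s1 → s0
  read 'f': s0 → s1
  read 'e': s1 → s1
  read 'e': s1 → s1
  read 'e': s1 → s1
  read 'e': s1 → s1
s0 -> s1 -> s0 -> s1 -> s1 -> s1 -> s1 -> s1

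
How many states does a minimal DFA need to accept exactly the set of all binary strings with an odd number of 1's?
By Myhill–Nerode, count the distinguishable equivalence classes: two classes — parity of the count of 1's.
2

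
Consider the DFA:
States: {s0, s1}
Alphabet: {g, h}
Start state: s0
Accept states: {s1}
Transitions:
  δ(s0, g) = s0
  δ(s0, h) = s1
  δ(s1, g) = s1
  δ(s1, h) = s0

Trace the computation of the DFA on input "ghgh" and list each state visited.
read 'g': s0 → s0
  read 'h': s0 → s1
  read 'g': s1 → s1
  read 'h': s1 → s0
s0 -> s0 -> s1 -> s1 -> s0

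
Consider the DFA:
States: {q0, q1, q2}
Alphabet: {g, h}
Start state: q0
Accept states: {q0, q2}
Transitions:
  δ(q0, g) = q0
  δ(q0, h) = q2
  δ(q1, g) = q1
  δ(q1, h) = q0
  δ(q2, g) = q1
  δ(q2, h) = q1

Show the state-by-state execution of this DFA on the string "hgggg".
read 'h': q0 → q2
  read 'g': q2 → q1
  read 'g': q1 → q1
  read 'g': q1 → q1
  read 'g': q1 → q1
q0 -> q2 -> q1 -> q1 -> q1 -> q1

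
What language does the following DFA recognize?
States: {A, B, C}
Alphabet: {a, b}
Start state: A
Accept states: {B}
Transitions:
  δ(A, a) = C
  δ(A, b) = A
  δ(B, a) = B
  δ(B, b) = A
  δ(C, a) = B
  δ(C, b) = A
Testing a few strings:
  'aaba' → reject
  'abbb' → reject
  'bb' → reject
  'b' → reject
State roles: A=last symbol not a; B=two trailing a's; C=one trailing a
All strings over {a,b} ending with aa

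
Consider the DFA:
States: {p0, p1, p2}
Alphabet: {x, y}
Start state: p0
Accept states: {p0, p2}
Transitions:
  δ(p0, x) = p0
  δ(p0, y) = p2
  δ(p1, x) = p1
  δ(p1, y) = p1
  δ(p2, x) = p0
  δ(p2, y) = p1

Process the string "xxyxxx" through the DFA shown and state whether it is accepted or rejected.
Processing string "xxyxxx":
  p0 --x--> p0
  p0 --x--> p0
  p0 --y--> p2
  p2 --x--> p0
  p0 --x--> p0
  p0 --x--> p0
Final state: p0
Accept states: {p0, p2}
Yes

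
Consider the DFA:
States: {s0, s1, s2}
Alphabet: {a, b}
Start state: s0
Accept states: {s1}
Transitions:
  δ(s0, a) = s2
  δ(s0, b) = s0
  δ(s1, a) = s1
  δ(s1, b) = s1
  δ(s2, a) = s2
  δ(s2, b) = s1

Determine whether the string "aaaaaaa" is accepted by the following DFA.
Processing string "aaaaaaa":
  s0 --a--> s2
  s2 --a--> s2
  s2 --a--> s2
  s2 --a--> s2
  s2 --a--> s2
  s2 --a--> s2
  s2 --a--> s2
Final state: s2
Accept states: {s1}
No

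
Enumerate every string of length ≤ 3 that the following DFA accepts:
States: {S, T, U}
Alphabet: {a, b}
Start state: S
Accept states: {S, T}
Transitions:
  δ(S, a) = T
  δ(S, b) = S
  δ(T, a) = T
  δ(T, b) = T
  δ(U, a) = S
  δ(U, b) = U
ε, a, b, aa, ab, ba, bb, aaa, aab, aba, abb, baa, bab, bba, bbb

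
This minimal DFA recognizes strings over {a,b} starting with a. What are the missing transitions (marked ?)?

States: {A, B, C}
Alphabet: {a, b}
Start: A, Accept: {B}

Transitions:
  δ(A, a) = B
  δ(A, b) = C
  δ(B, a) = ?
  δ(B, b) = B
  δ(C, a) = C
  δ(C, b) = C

From the language and accept set, identify what each state tracks — A: no input read; B: started with a; C: started with b (dead).
Each missing δ(q, a) is the state matching the new tracked value after reading a.
δ(B, a) = B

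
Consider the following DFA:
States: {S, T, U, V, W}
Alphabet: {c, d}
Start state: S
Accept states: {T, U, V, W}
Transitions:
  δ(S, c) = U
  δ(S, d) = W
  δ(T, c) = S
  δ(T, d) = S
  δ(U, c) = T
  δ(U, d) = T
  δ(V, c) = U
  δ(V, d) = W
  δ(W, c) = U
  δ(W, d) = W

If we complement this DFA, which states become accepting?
Complement accept states = All states \ Original accept states
= {S, T, U, V, W} \ {T, U, V, W}
{S}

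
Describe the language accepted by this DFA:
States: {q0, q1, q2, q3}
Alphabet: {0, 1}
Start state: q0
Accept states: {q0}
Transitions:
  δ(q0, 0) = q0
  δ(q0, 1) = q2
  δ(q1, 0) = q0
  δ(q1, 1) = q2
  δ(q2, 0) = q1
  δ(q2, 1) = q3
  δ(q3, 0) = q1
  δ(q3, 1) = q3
Testing a few strings:
  '0' → accept
  '1001' → reject
  '101' → reject
  '1110' → reject
State roles: q0=value ≡ 0 (mod 4); q1=value ≡ 2 (mod 4); q2=value ≡ 1 (mod 4); q3=value ≡ 3 (mod 4)
All binary strings representing a multiple of 4 (read in base 2; leading zeros allowed and ε counts as 0)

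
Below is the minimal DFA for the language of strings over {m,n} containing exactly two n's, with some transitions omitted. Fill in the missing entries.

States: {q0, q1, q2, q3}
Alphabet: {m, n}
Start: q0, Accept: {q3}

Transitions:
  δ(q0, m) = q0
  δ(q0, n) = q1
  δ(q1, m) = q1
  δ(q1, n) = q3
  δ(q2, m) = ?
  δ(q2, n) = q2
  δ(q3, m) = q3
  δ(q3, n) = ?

From the language and accept set, identify what each state tracks — q0: zero n's; q1: one n; q2: ≥ three n's (dead); q3: two n's.
Each missing δ(q, a) is the state matching the new tracked value after reading a.
δ(q2, m) = q2; δ(q3, n) = q2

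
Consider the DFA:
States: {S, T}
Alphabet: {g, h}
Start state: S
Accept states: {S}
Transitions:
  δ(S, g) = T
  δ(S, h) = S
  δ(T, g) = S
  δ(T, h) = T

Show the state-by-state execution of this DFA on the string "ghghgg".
read 'g': S → T
  read 'h': T → T
  read 'g': T → S
  read 'h': S → S
  read 'g': S → T
  read 'g': T → S
S -> T -> T -> S -> S -> T -> S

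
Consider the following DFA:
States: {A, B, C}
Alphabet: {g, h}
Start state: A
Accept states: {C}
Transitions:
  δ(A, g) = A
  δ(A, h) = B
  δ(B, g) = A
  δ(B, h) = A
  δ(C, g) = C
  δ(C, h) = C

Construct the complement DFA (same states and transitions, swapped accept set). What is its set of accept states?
Complement accept states = All states \ Original accept states
= {A, B, C} \ {C}
{A, B}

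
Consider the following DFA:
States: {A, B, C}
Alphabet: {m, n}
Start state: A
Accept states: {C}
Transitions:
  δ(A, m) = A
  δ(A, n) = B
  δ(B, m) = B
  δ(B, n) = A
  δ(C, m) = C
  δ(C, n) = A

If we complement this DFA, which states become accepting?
Complement accept states = All states \ Original accept states
= {A, B, C} \ {C}
{A, B}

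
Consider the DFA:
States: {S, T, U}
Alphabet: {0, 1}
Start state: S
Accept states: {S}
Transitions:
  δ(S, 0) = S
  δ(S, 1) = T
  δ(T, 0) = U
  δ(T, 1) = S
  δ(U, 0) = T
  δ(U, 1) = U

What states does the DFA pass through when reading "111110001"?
read '1': S → T
  read '1': T → S
  read '1': S → T
  read '1': T → S
  read '1': S → T
  read '0': T → U
  read '0': U → T
  read '0': T → U
  read '1': U → U
S -> T -> S -> T -> S -> T -> U -> T -> U -> U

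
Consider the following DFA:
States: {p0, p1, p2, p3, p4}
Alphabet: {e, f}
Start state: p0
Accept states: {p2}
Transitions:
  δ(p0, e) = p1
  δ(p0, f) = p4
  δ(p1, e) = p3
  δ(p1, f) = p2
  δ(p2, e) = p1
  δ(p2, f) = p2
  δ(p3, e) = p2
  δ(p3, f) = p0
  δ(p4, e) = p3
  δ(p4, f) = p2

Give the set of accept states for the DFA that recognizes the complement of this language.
Complement accept states = All states \ Original accept states
= {p0, p1, p2, p3, p4} \ {p2}
{p0, p1, p3, p4}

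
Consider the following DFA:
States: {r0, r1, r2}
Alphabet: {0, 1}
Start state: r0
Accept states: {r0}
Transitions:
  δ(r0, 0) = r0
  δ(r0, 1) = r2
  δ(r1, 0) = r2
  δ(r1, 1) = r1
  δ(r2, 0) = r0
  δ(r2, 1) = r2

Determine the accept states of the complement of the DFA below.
Complement accept states = All states \ Original accept states
= {r0, r1, r2} \ {r0}
{r1, r2}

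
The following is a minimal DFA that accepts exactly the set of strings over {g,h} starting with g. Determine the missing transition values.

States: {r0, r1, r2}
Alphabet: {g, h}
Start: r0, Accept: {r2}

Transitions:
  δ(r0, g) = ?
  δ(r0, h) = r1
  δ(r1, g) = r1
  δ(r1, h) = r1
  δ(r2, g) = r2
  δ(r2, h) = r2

From the language and accept set, identify what each state tracks — r0: no input read; r1: started with h (dead); r2: started with g.
Each missing δ(q, a) is the state matching the new tracked value after reading a.
δ(r0, g) = r2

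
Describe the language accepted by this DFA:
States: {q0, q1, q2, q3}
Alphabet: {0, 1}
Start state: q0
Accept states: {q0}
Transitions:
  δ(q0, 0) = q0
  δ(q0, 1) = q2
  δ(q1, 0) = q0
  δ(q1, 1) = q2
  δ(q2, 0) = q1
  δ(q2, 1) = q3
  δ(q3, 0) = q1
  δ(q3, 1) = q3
Testing a few strings:
  '111' → reject
  '0111' → reject
  '11' → reject
  '01' → reject
State roles: q0=value ≡ 0 (mod 4); q1=value ≡ 2 (mod 4); q2=value ≡ 1 (mod 4); q3=value ≡ 3 (mod 4)
All binary strings representing a multiple of 4 (read in base 2; leading zeros allowed and ε counts as 0)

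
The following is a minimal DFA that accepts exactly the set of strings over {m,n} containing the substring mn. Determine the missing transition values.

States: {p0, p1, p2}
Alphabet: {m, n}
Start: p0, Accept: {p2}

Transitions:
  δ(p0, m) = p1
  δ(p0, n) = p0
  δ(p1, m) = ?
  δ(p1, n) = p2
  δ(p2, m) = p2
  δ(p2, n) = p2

From the language and accept set, identify what each state tracks — p0: no m seen yet; p1: seen a m, waiting for n; p2: substring mn seen.
Each missing δ(q, a) is the state matching the new tracked value after reading a.
δ(p1, m) = p1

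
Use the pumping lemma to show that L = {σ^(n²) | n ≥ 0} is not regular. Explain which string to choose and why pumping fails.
Assume L is regular with pumping length p. Idea: pumping adds a fixed amount, but gaps between consecutive squares grow.
Choose s = σ^(p²) (length p² ≥ p). By the pumping lemma, s = xyz with |xy| ≤ p, |y| > 0, so |y| = k with 1 ≤ k ≤ p. Then |xy²z| = p²+k. Since p² < p²+k ≤ p²+p < (p+1)², the length p²+k lies strictly between consecutive squares, so it is not a perfect square and xy²z ∉ L.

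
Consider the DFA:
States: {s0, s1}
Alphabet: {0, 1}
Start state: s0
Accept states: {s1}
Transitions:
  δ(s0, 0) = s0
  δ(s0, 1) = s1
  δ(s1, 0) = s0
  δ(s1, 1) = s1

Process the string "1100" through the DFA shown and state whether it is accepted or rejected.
Processing string "1100":
  s0 --1--> s1
  s1 --1--> s1
  s1 --0--> s0
  s0 --0--> s0
Final state: s0
Accept states: {s1}
No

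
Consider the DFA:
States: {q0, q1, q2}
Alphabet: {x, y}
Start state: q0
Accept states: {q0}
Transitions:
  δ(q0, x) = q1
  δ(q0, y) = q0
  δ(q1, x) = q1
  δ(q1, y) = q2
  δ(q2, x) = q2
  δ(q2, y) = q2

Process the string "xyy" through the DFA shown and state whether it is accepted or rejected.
Processing string "xyy":
  q0 --x--> q1
  q1 --y--> q2
  q2 --y--> q2
Final state: q2
Accept states: {q0}
No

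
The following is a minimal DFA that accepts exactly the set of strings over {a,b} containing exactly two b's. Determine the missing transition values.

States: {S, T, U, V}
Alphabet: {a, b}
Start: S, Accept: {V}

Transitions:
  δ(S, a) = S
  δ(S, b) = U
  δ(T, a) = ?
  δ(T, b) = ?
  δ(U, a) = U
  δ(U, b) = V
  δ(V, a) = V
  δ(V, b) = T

From the language and accept set, identify what each state tracks — S: zero b's; T: ≥ three b's (dead); U: one b; V: two b's.
Each missing δ(q, a) is the state matching the new tracked value after reading a.
δ(T, a) = T; δ(T, b) = T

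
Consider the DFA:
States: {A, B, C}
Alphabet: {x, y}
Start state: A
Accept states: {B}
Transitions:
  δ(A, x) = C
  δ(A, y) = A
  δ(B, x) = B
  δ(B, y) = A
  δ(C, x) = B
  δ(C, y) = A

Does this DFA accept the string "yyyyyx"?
Processing string "yyyyyx":
  A --y--> A
  A --y--> A
  A --y--> A
  A --y--> A
  A --y--> A
  A --x--> C
Final state: C
Accept states: {B}
No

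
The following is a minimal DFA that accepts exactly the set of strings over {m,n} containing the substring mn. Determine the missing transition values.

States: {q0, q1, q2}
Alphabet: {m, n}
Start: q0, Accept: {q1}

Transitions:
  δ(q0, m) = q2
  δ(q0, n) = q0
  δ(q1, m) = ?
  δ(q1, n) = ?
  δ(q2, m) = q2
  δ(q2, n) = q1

From the language and accept set, identify what each state tracks — q0: no m seen yet; q1: substring mn seen; q2: seen a m, waiting for n.
Each missing δ(q, a) is the state matching the new tracked value after reading a.
δ(q1, m) = q1; δ(q1, n) = q1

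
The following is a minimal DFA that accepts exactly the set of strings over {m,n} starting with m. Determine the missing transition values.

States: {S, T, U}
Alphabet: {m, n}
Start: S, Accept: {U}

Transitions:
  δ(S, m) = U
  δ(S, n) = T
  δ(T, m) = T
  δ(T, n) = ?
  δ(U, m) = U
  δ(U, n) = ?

From the language and accept set, identify what each state tracks — S: no input read; T: started with n (dead); U: started with m.
Each missing δ(q, a) is the state matching the new tracked value after reading a.
δ(T, n) = T; δ(U, n) = U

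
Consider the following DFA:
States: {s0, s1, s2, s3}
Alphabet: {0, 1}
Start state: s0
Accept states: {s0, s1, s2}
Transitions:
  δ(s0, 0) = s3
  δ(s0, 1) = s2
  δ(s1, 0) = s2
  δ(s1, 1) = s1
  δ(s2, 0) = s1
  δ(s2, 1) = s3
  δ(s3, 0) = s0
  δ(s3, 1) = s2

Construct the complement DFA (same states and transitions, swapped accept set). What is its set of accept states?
Complement accept states = All states \ Original accept states
= {s0, s1, s2, s3} \ {s0, s1, s2}
{s3}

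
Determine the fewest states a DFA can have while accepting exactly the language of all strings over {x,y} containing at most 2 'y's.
By Myhill–Nerode, count the distinguishable equivalence classes: 4 classes — having seen 0, 1, 2, or >2 copies of 'y'; counts 0 through 2 are accepting and >2 is dead.
4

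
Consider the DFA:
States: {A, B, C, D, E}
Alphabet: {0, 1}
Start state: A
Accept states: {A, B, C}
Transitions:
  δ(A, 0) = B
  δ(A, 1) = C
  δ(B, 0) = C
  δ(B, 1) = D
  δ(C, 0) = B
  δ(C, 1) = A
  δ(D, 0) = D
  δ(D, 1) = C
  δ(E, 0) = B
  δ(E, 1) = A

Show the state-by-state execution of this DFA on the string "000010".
read '0': A → B
  read '0': B → C
  read '0': C → B
  read '0': B → C
  read '1': C → A
  read '0': A → B
A -> B -> C -> B -> C -> A -> B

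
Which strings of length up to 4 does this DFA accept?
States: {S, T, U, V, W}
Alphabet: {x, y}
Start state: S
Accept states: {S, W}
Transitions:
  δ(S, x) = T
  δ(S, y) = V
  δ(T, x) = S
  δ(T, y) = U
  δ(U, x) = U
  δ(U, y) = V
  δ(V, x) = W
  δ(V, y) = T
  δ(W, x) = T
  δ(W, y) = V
ε, xx, yx, yyx, xxxx, xxyx, xyyx, yxxx, yxyx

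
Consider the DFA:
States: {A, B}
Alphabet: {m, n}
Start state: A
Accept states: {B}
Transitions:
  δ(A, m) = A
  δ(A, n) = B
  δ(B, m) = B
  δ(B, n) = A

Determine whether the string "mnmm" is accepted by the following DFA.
Processing string "mnmm":
  A --m--> A
  A --n--> B
  B --m--> B
  B --m--> B
Final state: B
Accept states: {B}
Yes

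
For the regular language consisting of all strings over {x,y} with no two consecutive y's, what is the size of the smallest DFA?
By Myhill–Nerode, count the distinguishable equivalence classes: three classes — safe with last≠y / safe with last=y / yy seen (dead).
3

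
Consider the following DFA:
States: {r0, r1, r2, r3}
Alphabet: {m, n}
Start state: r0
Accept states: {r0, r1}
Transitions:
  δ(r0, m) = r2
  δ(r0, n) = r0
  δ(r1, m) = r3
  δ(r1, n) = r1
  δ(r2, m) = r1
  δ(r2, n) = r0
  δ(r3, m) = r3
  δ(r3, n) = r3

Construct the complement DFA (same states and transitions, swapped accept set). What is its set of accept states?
Complement accept states = All states \ Original accept states
= {r0, r1, r2, r3} \ {r0, r1}
{r2, r3}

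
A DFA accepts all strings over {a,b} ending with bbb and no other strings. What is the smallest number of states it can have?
By Myhill–Nerode, count the distinguishable equivalence classes: 4 classes — one per longest suffix of the input that is a prefix of 'bbb' (lengths 0 through 3); only the length-3 class is accepting.
4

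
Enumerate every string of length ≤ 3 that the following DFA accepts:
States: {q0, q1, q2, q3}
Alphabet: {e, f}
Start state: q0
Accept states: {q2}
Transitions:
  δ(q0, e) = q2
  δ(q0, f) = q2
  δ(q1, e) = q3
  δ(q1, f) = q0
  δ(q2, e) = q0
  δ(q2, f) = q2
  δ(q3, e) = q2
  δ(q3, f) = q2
e, f, ef, ff, eee, eef, eff, fee, fef, fff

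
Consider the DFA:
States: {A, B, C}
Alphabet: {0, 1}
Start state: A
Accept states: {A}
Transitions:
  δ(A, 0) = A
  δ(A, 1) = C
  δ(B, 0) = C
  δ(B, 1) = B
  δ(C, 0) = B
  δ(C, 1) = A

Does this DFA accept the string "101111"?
Processing string "101111":
  A --1--> C
  C --0--> B
  B --1--> B
  B --1--> B
  B --1--> B
  B --1--> B
Final state: B
Accept states: {A}
No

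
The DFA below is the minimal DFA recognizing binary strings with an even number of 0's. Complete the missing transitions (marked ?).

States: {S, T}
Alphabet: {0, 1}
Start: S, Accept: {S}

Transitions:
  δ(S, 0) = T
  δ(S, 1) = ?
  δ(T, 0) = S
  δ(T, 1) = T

From the language and accept set, identify what each state tracks — S: even number of 0's so far; T: odd number of 0's so far.
Each missing δ(q, a) is the state matching the new tracked value after reading a.
δ(S, 1) = S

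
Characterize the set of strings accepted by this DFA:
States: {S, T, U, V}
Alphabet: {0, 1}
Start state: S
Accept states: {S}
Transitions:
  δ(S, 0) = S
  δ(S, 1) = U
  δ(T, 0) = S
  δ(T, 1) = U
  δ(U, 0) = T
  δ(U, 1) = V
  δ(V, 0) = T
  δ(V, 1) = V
Testing a few strings:
  '010' → reject
  '1010' → reject
  '1101' → reject
  '0111' → reject
State roles: S=value ≡ 0 (mod 4); T=value ≡ 2 (mod 4); U=value ≡ 1 (mod 4); V=value ≡ 3 (mod 4)
All binary strings representing a multiple of 4 (read in base 2; leading zeros allowed and ε counts as 0)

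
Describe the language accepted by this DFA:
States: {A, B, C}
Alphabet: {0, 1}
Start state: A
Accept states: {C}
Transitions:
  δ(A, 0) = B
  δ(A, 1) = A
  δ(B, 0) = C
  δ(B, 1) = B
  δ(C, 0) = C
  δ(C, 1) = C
Testing a few strings:
  '01' → reject
  '111' → reject
  '10' → reject
  '0' → reject
State roles: A=zero 0's seen; B=one 0 seen; C=≥ two 0's seen
All binary strings containing at least two 0's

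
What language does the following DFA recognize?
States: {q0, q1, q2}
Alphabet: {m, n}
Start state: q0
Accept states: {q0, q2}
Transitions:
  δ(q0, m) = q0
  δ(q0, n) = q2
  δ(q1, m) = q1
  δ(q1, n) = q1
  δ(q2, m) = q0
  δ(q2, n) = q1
Testing a few strings:
  'nnm' → reject
  'mnn' → reject
  'mnmn' → accept
  'n' → accept
State roles: q0=last symbol not n (ok); q1=saw nn (dead); q2=last symbol n (ok)
All strings over {m,n} with no two consecutive n's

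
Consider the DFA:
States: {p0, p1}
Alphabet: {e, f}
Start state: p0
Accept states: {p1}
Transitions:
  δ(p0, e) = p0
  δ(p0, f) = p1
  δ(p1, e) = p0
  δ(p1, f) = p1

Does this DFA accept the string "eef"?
Processing string "eef":
  p0 --e--> p0
  p0 --e--> p0
  p0 --f--> p1
Final state: p1
Accept states: {p1}
Yes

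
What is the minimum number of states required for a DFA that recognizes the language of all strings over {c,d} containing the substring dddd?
By Myhill–Nerode, count the distinguishable equivalence classes: 5 classes — one per longest suffix of the input that is a prefix of 'dddd' (lengths 0 through 3), plus an absorbing 'already seen dddd' class.
5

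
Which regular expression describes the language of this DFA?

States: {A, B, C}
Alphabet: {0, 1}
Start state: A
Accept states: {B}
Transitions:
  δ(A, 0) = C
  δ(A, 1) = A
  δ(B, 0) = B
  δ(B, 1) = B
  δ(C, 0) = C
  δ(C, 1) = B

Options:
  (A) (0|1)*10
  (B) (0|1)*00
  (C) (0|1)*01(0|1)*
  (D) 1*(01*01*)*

Check each option against the DFA on short strings; one disagreement eliminates an option:
  (A) (0|1)*10: on '01' the DFA goes A → C → B and accepts (B ∈ Accept), but the regex does not match it → eliminate
  (B) (0|1)*00: on '00' the DFA goes A → C → C and rejects (C ∉ Accept), but the regex matches it → eliminate
  (C) (0|1)*01(0|1)*: agrees with the DFA on every string of length ≤ 6
  (D) 1*(01*01*)*: on ε the DFA stays in A and rejects (A ∉ Accept), but the regex matches it → eliminate
Only (C) is consistent with the DFA.
(C) (0|1)*01(0|1)*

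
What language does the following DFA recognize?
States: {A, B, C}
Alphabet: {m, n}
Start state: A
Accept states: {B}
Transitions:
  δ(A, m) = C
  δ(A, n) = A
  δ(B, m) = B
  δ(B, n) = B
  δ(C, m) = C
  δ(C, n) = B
Testing a few strings:
  'nnm' → reject
  'm' → reject
  'mnn' → accept
  'nmm' → reject
State roles: A=no m seen yet; B=substring mn seen; C=seen a m, waiting for n
All strings over {m,n} containing the substring mn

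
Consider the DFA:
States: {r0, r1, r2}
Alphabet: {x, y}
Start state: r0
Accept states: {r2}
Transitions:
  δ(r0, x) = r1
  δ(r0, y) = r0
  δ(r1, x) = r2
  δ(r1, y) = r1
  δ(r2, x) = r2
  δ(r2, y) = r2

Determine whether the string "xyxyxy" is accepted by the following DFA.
Processing string "xyxyxy":
  r0 --x--> r1
  r1 --y--> r1
  r1 --x--> r2
  r2 --y--> r2
  r2 --x--> r2
  r2 --y--> r2
Final state: r2
Accept states: {r2}
Yes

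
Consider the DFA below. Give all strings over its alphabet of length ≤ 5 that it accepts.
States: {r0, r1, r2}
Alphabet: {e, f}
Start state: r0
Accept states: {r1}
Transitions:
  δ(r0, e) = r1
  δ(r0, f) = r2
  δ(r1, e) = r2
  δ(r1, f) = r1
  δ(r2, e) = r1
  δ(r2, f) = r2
e, ef, fe, eee, eff, fef, ffe, eeef, eefe, efee, efff, feee, feff, ffef, fffe, eeeee, eeeff, eefef, eeffe, efeef, efefe, effee, effff, feeef, feefe, fefee, fefff, ffeee, ffeff, fffef, ffffe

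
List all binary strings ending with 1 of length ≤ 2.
1, 01, 11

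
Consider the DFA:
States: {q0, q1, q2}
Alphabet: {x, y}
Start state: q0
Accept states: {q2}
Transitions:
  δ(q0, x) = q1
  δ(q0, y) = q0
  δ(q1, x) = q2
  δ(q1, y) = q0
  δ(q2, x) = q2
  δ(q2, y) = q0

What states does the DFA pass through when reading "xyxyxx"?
read 'x': q0 → q1
  read 'y': q1 → q0
  read 'x': q0 → q1
  read 'y': q1 → q0
  read 'x': q0 → q1
  read 'x': q1 → q2
q0 -> q1 -> q0 -> q1 -> q0 -> q1 -> q2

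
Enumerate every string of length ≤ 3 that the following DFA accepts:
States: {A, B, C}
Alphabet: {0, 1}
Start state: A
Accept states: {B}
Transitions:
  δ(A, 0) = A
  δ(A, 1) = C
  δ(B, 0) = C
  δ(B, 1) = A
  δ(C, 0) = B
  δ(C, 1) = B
10, 11, 010, 011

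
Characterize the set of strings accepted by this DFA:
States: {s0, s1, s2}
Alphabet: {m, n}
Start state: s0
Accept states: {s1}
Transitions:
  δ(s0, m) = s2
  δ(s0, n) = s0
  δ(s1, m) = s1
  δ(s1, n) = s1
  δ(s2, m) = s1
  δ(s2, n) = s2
Testing a few strings:
  'mnn' → reject
  'nmm' → accept
  'n' → reject
  'm' → reject
State roles: s0=zero m's seen; s1=≥ two m's seen; s2=one m seen
All strings over {m,n} containing at least two m's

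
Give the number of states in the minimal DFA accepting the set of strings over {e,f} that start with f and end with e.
By Myhill–Nerode, count the distinguishable equivalence classes: four classes — empty / starts-f-ends-f / starts-f-ends-e / starts-e (dead).
4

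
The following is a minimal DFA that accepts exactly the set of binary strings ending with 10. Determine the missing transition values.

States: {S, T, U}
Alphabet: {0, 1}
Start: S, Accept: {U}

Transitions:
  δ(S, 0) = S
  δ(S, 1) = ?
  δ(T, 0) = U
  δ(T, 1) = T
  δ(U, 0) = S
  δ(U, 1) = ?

From the language and accept set, identify what each state tracks — S: no suffix match; T: one trailing 1; U: suffix is 10.
Each missing δ(q, a) is the state matching the new tracked value after reading a.
δ(S, 1) = T; δ(U, 1) = T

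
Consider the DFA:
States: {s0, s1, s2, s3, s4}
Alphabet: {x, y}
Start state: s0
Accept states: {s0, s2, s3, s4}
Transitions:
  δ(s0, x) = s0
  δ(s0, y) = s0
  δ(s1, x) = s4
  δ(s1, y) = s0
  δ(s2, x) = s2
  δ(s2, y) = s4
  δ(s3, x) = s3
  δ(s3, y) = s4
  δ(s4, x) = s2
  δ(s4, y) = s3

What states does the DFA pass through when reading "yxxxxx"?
read 'y': s0 → s0
  read 'x': s0 → s0
  read 'x': s0 → s0
  read 'x': s0 → s0
  read 'x': s0 → s0
  read 'x': s0 → s0
s0 -> s0 -> s0 -> s0 -> s0 -> s0 -> s0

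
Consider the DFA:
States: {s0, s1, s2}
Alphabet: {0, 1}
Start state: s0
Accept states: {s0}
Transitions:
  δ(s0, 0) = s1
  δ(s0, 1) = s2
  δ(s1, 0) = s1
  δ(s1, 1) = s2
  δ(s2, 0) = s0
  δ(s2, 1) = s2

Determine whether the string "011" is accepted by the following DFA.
Processing string "011":
  s0 --0--> s1
  s1 --1--> s2
  s2 --1--> s2
Final state: s2
Accept states: {s0}
No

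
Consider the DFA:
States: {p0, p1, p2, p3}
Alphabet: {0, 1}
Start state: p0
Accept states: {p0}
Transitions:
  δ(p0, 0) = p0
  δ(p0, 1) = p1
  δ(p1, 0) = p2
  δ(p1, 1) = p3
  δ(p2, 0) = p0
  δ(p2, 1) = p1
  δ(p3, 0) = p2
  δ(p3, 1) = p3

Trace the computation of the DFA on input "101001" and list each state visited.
read '1': p0 → p1
  read '0': p1 → p2
  read '1': p2 → p1
  read '0': p1 → p2
  read '0': p2 → p0
  read '1': p0 → p1
p0 -> p1 -> p2 -> p1 -> p2 -> p0 -> p1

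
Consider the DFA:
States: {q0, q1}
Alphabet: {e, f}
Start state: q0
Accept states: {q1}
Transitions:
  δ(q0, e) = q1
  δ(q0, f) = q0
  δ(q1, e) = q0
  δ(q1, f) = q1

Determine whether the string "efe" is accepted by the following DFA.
Processing string "efe":
  q0 --e--> q1
  q1 --f--> q1
  q1 --e--> q0
Final state: q0
Accept states: {q1}
No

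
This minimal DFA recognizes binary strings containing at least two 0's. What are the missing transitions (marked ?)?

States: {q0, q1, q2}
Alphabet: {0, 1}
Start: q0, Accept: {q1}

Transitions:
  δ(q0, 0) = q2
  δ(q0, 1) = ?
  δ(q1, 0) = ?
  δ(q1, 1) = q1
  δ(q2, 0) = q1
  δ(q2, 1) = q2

From the language and accept set, identify what each state tracks — q0: zero 0's seen; q1: ≥ two 0's seen; q2: one 0 seen.
Each missing δ(q, a) is the state matching the new tracked value after reading a.
δ(q0, 1) = q0; δ(q1, 0) = q1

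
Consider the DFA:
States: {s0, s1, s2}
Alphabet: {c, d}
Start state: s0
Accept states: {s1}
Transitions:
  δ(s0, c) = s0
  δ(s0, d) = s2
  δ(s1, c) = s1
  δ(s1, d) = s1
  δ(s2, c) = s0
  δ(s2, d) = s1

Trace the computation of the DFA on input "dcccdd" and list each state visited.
read 'd': s0 → s2
  read 'c': s2 → s0
  read 'c': s0 → s0
  read 'c': s0 → s0
  read 'd': s0 → s2
  read 'd': s2 → s1
s0 -> s2 -> s0 -> s0 -> s0 -> s2 -> s1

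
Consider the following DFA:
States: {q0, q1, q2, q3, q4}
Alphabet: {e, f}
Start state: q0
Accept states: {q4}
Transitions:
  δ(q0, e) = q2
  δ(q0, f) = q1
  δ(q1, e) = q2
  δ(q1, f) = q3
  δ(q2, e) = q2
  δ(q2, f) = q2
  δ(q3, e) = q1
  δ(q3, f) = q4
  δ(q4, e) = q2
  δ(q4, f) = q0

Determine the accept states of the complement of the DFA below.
Complement accept states = All states \ Original accept states
= {q0, q1, q2, q3, q4} \ {q4}
{q0, q1, q2, q3}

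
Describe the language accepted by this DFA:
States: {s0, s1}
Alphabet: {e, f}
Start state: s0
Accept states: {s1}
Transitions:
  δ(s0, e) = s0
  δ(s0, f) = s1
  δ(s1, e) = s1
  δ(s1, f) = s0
Testing a few strings:
  'ef' → accept
  'f' → accept
  'ee' → reject
  'fe' → accept
State roles: s0=even number of f's so far; s1=odd number of f's so far
All strings over {e,f} with an odd number of f's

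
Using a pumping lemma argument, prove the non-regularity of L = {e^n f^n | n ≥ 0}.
Assume L is regular with pumping length p. Idea: pumping the e-block changes the count balance.
Choose s = e^p f^p (length 2p ≥ p). By the pumping lemma, s = xyz with |xy| ≤ p, |y| > 0. So y = e^k for some k > 0 (since xy is entirely within the e's). Pumping gives xy²z = e^(p+k) f^p, which is not in L since p+k ≠ p.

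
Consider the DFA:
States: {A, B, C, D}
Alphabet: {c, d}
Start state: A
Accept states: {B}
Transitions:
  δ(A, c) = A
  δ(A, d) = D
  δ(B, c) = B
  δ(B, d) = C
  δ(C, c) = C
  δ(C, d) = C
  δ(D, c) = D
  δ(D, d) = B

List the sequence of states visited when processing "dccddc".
read 'd': A → D
  read 'c': D → D
  read 'c': D → D
  read 'd': D → B
  read 'd': B → C
  read 'c': C → C
A -> D -> D -> D -> B -> C -> C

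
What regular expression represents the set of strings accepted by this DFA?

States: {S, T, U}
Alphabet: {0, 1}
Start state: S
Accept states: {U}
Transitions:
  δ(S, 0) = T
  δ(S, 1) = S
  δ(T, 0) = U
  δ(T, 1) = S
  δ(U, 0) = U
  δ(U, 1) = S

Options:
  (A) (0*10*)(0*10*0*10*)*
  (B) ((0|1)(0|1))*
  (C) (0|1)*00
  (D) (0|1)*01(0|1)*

Check each option against the DFA on short strings; one disagreement eliminates an option:
  (A) (0*10*)(0*10*0*10*)*: on '1' the DFA goes S → S and rejects (S ∉ Accept), but the regex matches it → eliminate
  (B) ((0|1)(0|1))*: on ε the DFA stays in S and rejects (S ∉ Accept), but the regex matches it → eliminate
  (C) (0|1)*00: agrees with the DFA on every string of length ≤ 6
  (D) (0|1)*01(0|1)*: on '00' the DFA goes S → T → U and accepts (U ∈ Accept), but the regex does not match it → eliminate
Only (C) is consistent with the DFA.
(C) (0|1)*00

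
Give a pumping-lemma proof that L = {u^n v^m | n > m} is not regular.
Assume L is regular with pumping length p. Idea: pumping down the u-block drops the u-count to at most the v-count.
Choose s = u^(p+1) v^p ∈ L (|s| = 2p+1 ≥ p). By the pumping lemma, s = xyz with |xy| ≤ p, |y| > 0, so y = u^k with k ≥ 1. Take i = 0: xz = u^(p+1−k) v^p. Since k ≥ 1, p+1−k ≤ p, so the number of u's is no longer strictly greater than the number of v's, hence xz ∉ L.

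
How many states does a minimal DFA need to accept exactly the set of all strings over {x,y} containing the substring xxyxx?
By Myhill–Nerode, count the distinguishable equivalence classes: 6 classes — one per longest suffix of the input that is a prefix of 'xxyxx' (lengths 0 through 4), plus an absorbing 'already seen xxyxx' class.
6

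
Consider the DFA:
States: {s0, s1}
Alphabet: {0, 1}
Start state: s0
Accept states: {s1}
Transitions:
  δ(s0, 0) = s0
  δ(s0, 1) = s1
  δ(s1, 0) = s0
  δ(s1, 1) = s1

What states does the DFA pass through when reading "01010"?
read '0': s0 → s0
  read '1': s0 → s1
  read '0': s1 → s0
  read '1': s0 → s1
  read '0': s1 → s0
s0 -> s0 -> s1 -> s0 -> s1 -> s0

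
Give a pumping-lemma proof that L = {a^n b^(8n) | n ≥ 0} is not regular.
Assume L is regular with pumping length p. Idea: pumping the a-block breaks the 1:8 ratio.
Choose s = a^p b^(8p) (length 9p ≥ p). By the pumping lemma, s = xyz with |xy| ≤ p, |y| > 0, so y = a^k with k ≥ 1. Then xy²z = a^(p+k) b^(8p). For this to be in L we would need 8p = 8(p+k), i.e. 8k = 0, contradicting k ≥ 1. So xy²z ∉ L.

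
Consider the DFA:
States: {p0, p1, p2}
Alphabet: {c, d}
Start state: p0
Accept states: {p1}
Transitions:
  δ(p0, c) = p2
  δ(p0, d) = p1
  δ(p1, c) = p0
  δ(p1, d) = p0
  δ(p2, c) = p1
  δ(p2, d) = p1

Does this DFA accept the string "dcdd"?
Processing string "dcdd":
  p0 --d--> p1
  p1 --c--> p0
  p0 --d--> p1
  p1 --d--> p0
Final state: p0
Accept states: {p1}
No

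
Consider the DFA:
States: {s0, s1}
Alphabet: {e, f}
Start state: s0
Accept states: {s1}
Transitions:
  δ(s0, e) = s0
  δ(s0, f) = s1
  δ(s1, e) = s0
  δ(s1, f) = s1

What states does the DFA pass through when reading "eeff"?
read 'e': s0 → s0
  read 'e': s0 → s0
  read 'f': s0 → s1
  read 'f': s1 → s1
s0 -> s0 -> s0 -> s1 -> s1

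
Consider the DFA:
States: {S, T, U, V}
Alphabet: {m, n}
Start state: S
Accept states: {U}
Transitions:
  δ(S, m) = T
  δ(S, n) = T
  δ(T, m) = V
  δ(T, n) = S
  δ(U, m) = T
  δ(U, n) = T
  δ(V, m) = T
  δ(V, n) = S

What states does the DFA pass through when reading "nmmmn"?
read 'n': S → T
  read 'm': T → V
  read 'm': V → T
  read 'm': T → V
  read 'n': V → S
S -> T -> V -> T -> V -> S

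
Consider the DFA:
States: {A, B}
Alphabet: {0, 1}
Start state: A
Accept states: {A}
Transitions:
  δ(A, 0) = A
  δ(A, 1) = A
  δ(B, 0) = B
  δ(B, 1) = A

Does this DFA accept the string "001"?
Processing string "001":
  A --0--> A
  A --0--> A
  A --1--> A
Final state: A
Accept states: {A}
Yes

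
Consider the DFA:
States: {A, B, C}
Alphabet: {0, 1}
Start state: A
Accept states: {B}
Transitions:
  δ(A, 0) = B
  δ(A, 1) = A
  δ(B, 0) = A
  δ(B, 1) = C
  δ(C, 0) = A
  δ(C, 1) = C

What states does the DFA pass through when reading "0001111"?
read '0': A → B
  read '0': B → A
  read '0': A → B
  read '1': B → C
  read '1': C → C
  read '1': C → C
  read '1': C → C
A -> B -> A -> B -> C -> C -> C -> C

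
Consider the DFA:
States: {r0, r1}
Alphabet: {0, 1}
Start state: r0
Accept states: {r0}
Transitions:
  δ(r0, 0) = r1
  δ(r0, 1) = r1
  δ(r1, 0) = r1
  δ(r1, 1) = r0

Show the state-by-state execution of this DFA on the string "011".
read '0': r0 → r1
  read '1': r1 → r0
  read '1': r0 → r1
r0 -> r1 -> r0 -> r1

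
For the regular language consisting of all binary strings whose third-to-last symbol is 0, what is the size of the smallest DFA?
By Myhill–Nerode, count the distinguishable equivalence classes: 2^3 = 8 classes — the DFA must remember the last 3 symbols read; every pair of distinct length-3 suffixes is distinguishable by some continuation.
8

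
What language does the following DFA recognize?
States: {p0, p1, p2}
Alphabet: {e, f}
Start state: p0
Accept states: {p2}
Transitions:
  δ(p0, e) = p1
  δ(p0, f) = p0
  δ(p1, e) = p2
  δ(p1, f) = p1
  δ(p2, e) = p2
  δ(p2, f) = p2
Testing a few strings:
  'fff' → reject
  'e' → reject
  'fe' → reject
  'f' → reject
State roles: p0=zero e's seen; p1=one e seen; p2=≥ two e's seen
All strings over {e,f} containing at least two e's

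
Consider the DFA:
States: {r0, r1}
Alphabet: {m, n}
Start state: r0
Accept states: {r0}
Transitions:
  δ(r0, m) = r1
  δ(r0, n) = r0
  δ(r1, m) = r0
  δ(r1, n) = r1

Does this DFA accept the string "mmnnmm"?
Processing string "mmnnmm":
  r0 --m--> r1
  r1 --m--> r0
  r0 --n--> r0
  r0 --n--> r0
  r0 --m--> r1
  r1 --m--> r0
Final state: r0
Accept states: {r0}
Yes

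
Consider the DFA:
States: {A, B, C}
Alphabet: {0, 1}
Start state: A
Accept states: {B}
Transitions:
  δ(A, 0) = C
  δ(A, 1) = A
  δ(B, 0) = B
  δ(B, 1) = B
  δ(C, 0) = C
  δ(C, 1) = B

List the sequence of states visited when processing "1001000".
read '1': A → A
  read '0': A → C
  read '0': C → C
  read '1': C → B
  read '0': B → B
  read '0': B → B
  read '0': B → B
A -> A -> C -> C -> B -> B -> B -> B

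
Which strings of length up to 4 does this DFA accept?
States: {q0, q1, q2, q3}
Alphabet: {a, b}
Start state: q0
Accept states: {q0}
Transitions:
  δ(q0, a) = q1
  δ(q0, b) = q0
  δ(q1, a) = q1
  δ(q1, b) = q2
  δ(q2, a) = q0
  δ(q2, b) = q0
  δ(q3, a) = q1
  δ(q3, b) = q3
ε, b, bb, aba, abb, bbb, aaba, aabb, abab, abbb, baba, babb, bbbb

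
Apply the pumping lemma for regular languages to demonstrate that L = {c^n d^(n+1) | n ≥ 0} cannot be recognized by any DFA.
Assume L is regular with pumping length p. Idea: pumping the c-block breaks the fixed offset of 1.
Choose s = c^p d^(p+1) ∈ L. By the pumping lemma, s = xyz with |xy| ≤ p, |y| > 0, so y = c^k with k ≥ 1. Then xy²z = c^(p+k) d^(p+1). For this to be in L we would need p+1 = (p+k)+1, i.e. k = 0, contradicting k ≥ 1. So xy²z ∉ L.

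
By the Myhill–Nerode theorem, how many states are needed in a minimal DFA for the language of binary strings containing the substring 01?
By Myhill–Nerode, count the distinguishable equivalence classes: 3 classes — one per longest suffix of the input that is a prefix of '01' (lengths 0 through 1), plus an absorbing 'already seen 01' class.
3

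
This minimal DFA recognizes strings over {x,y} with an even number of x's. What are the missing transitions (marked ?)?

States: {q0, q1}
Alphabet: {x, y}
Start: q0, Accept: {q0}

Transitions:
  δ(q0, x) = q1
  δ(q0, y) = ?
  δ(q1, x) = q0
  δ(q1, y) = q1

From the language and accept set, identify what each state tracks — q0: even number of x's so far; q1: odd number of x's so far.
Each missing δ(q, a) is the state matching the new tracked value after reading a.
δ(q0, y) = q0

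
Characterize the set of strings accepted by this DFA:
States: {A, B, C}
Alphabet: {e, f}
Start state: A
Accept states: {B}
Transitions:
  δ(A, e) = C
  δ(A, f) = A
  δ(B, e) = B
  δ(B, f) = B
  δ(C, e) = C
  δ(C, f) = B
Testing a few strings:
  'feff' → accept
  'ee' → reject
  'e' → reject
  'fef' → accept
State roles: A=no e seen yet; B=substring ef seen; C=seen a e, waiting for f
All strings over {e,f} containing the substring ef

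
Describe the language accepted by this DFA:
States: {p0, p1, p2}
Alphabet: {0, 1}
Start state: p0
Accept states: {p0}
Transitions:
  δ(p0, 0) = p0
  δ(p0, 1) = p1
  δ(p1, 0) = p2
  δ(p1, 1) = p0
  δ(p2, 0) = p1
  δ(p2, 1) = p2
Testing a few strings:
  '0' → accept
  '000' → accept
  '1' → reject
  '111' → reject
State roles: p0=value ≡ 0 (mod 3); p1=value ≡ 1 (mod 3); p2=value ≡ 2 (mod 3)
All binary strings representing a multiple of 3 (read in base 2; leading zeros allowed and ε counts as 0)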